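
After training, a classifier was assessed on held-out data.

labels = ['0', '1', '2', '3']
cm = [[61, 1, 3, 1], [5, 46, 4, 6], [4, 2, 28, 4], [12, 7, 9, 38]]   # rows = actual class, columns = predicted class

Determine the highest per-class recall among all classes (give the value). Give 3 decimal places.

0.924

Per-class recall (TP/(TP+FN)):
  0: TP=61, FN=1+3+1=5 → 61/66 = 0.9242
  1: TP=46, FN=5+4+6=15 → 46/61 = 0.7541
  2: TP=28, FN=4+2+4=10 → 28/38 = 0.7368
  3: TP=38, FN=12+7+9=28 → 38/66 = 0.5758
Highest is class '0' with recall = 0.924.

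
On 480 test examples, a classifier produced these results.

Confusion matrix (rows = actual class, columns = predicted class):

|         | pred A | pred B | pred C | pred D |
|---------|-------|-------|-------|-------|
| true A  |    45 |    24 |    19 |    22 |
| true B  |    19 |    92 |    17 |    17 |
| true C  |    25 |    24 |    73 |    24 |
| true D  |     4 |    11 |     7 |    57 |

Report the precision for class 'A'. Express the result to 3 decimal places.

0.484

One-vs-rest for 'A': TP = diagonal; FP = other classes predicted 'A'; FN = 'A' predicted as other.
precision = TP/(TP+FP).
A: TP=45, FP=19+25+4=48 → 45/93 = 0.4839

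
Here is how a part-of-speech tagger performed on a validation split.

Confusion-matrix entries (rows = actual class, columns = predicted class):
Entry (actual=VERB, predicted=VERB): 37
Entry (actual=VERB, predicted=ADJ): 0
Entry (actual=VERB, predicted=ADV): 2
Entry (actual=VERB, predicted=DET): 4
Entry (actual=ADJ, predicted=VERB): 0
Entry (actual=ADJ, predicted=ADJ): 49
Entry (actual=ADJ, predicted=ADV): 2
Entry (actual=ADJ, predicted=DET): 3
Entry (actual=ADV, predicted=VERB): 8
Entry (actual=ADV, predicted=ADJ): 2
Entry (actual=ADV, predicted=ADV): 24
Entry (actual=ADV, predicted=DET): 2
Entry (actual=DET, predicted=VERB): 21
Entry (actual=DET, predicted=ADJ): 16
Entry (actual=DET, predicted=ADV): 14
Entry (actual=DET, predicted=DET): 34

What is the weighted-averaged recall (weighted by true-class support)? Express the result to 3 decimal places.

Per-class recall (TP/(TP+FN)):
  VERB: TP=37, FN=0+2+4=6 → 37/43 = 0.8605
  ADJ: TP=49, FN=0+2+3=5 → 49/54 = 0.9074
  ADV: TP=24, FN=8+2+2=12 → 24/36 = 0.6667
  DET: TP=34, FN=21+16+14=51 → 34/85 = 0.4000
Weighted-recall = Σ (supportᵢ/N)·recallᵢ with N=218: (43/218)·0.8605 + (54/218)·0.9074 + (36/218)·0.6667 + (85/218)·0.4000 = 0.661

0.661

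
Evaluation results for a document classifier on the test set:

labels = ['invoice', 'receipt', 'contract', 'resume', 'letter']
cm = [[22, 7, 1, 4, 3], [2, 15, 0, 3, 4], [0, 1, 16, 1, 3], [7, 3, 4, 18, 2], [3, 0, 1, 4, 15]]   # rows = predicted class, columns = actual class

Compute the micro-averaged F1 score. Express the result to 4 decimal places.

0.6187

Micro-averaging pools counts across classes: ΣTP=86, ΣFP=53, ΣFN=53.
Micro-F1 score = 2·TP/(2·TP+FP+FN) on pooled counts = 0.6187 (equals overall accuracy in single-label multiclass).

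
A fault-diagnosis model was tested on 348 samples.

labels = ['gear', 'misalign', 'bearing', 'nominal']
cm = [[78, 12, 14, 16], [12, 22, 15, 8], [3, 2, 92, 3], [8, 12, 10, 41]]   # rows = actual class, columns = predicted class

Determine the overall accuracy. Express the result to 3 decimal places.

0.670

Accuracy = trace / total = (78+22+92+41=233) / 348 = 233/348 = 0.670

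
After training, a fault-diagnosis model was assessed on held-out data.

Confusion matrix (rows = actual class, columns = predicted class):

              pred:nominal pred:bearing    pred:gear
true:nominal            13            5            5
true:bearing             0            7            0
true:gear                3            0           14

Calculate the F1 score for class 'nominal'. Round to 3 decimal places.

0.667

One-vs-rest for 'nominal': TP = diagonal; FP = other classes predicted 'nominal'; FN = 'nominal' predicted as other.
F1 score = 2·TP/(2·TP+FP+FN).
nominal: TP=13, FP=0+3=3, FN=5+5=10 → 26/39 = 0.6667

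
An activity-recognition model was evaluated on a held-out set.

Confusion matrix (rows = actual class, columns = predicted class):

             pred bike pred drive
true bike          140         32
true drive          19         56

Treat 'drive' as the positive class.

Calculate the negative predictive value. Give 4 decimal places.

0.8805

NPV = TN/(TN+FN) = 140/(140+19) = 0.8805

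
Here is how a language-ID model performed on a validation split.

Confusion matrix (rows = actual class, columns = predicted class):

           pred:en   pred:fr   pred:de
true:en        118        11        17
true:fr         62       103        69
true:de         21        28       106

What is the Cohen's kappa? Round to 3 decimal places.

0.426

Observed agreement pₒ = trace/N = 327/535 = 0.6112
Expected agreement pₑ = Σ (rowᵢ·colᵢ)/N² = (146·201 + 234·142 + 155·192)/535² = 0.3226
κ = (pₒ − pₑ)/(1 − pₑ) = (0.6112 − 0.3226)/(1 − 0.3226) = 0.426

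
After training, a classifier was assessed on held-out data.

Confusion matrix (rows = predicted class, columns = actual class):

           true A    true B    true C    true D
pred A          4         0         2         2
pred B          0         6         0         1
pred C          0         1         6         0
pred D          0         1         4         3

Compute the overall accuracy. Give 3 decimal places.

0.633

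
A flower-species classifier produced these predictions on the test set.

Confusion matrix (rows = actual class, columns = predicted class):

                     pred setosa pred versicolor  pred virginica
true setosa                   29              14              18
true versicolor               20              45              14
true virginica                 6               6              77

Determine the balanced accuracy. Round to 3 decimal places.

0.637

Balanced accuracy = mean of per-class recall.
  setosa: recall = 29/61 = 0.4754
  versicolor: recall = 45/79 = 0.5696
  virginica: recall = 77/89 = 0.8652
Mean = (0.4754 + 0.5696 + 0.8652) / 3 = 0.637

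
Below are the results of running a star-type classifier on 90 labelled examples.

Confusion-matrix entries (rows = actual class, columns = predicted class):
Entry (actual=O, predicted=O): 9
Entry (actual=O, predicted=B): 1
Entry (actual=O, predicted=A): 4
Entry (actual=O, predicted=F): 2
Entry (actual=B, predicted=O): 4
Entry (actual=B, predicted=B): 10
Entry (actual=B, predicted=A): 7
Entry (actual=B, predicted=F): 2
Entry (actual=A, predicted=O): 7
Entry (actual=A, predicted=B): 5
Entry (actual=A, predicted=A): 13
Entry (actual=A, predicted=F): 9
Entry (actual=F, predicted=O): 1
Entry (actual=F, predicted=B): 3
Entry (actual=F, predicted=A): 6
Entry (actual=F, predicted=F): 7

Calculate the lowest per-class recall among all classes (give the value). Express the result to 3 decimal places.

Per-class recall (TP/(TP+FN)):
  O: TP=9, FN=1+4+2=7 → 9/16 = 0.5625
  B: TP=10, FN=4+7+2=13 → 10/23 = 0.4348
  A: TP=13, FN=7+5+9=21 → 13/34 = 0.3824
  F: TP=7, FN=1+3+6=10 → 7/17 = 0.4118
Lowest is class 'A' with recall = 0.382.

0.382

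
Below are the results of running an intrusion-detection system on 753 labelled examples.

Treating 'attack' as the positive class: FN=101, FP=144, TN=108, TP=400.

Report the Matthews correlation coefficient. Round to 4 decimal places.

MCC = (TP·TN − FP·FN) / √((TP+FP)(TP+FN)(TN+FP)(TN+FN))
Numerator = 400·108 − 144·101 = 28656
Denominator = √(544·501·252·209) = √14354347392 = 119809.6298
MCC = 28656 / 119809.6298 = 0.2392

0.2392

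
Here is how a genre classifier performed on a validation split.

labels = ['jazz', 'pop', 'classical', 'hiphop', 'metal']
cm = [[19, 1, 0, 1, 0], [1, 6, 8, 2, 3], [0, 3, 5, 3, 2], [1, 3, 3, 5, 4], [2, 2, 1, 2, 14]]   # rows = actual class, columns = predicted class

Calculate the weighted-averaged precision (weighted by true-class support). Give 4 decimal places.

0.5287

Per-class precision (TP/(TP+FP)):
  jazz: TP=19, FP=1+0+1+2=4 → 19/23 = 0.82609
  pop: TP=6, FP=1+3+3+2=9 → 6/15 = 0.40000
  classical: TP=5, FP=0+8+3+1=12 → 5/17 = 0.29412
  hiphop: TP=5, FP=1+2+3+2=8 → 5/13 = 0.38462
  metal: TP=14, FP=0+3+2+4=9 → 14/23 = 0.60870
Weighted-precision = Σ (supportᵢ/N)·precisionᵢ with N=91: (21/91)·0.82609 + (20/91)·0.40000 + (13/91)·0.29412 + (16/91)·0.38462 + (21/91)·0.60870 = 0.5287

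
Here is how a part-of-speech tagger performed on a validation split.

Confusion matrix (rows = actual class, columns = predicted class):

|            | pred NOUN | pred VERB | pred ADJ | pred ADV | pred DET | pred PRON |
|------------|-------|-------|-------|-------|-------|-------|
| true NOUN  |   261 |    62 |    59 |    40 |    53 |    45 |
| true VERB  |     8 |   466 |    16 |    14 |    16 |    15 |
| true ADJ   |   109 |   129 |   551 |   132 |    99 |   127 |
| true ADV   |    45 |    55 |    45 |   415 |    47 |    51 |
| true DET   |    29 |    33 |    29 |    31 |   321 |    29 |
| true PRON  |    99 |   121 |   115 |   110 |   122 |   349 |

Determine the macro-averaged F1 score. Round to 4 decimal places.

Per-class F1 score (2·TP/(2·TP+FP+FN)):
  NOUN: TP=261, FP=8+109+45+29+99=290, FN=62+59+40+53+45=259 → 522/1071 = 0.48739
  VERB: TP=466, FP=62+129+55+33+121=400, FN=8+16+14+16+15=69 → 932/1401 = 0.66524
  ADJ: TP=551, FP=59+16+45+29+115=264, FN=109+129+132+99+127=596 → 1102/1962 = 0.56167
  ADV: TP=415, FP=40+14+132+31+110=327, FN=45+55+45+47+51=243 → 830/1400 = 0.59286
  DET: TP=321, FP=53+16+99+47+122=337, FN=29+33+29+31+29=151 → 642/1130 = 0.56814
  PRON: TP=349, FP=45+15+127+51+29=267, FN=99+121+115+110+122=567 → 698/1532 = 0.45561
Macro-F1 score = mean = (0.48739 + 0.66524 + 0.56167 + 0.59286 + 0.56814 + 0.45561) / 6 = 0.5552

0.5552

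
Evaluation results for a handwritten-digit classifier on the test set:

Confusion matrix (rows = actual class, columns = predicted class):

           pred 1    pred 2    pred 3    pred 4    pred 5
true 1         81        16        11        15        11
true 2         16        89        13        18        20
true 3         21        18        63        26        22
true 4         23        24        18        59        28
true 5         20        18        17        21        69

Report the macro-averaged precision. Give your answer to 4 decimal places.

0.4887

Per-class precision (TP/(TP+FP)):
  1: TP=81, FP=16+21+23+20=80 → 81/161 = 0.50311
  2: TP=89, FP=16+18+24+18=76 → 89/165 = 0.53939
  3: TP=63, FP=11+13+18+17=59 → 63/122 = 0.51639
  4: TP=59, FP=15+18+26+21=80 → 59/139 = 0.42446
  5: TP=69, FP=11+20+22+28=81 → 69/150 = 0.46000
Macro-precision = mean = (0.50311 + 0.53939 + 0.51639 + 0.42446 + 0.46000) / 5 = 0.4887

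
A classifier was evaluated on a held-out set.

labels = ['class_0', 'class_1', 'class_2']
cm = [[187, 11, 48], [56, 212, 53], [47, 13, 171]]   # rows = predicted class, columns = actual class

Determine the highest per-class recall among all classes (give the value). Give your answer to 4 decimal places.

0.8983

Per-class recall (TP/(TP+FN)):
  class_0: TP=187, FN=56+47=103 → 187/290 = 0.64483
  class_1: TP=212, FN=11+13=24 → 212/236 = 0.89831
  class_2: TP=171, FN=48+53=101 → 171/272 = 0.62868
Highest is class 'class_1' with recall = 0.8983.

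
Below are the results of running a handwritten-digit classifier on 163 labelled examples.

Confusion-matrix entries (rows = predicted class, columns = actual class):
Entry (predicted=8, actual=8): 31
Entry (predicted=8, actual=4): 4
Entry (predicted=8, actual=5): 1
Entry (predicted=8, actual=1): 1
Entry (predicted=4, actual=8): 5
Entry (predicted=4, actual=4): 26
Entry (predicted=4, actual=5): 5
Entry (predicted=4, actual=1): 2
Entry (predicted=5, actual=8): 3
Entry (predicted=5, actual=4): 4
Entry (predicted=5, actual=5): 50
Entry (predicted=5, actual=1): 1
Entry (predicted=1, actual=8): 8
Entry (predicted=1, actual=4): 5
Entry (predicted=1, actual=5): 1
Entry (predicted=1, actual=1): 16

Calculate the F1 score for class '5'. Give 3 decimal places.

F1 score = 2·TP/(2·TP+FP+FN).
5: TP=50, FP=3+4+1=8, FN=1+5+1=7 → 100/115 = 0.8696

0.870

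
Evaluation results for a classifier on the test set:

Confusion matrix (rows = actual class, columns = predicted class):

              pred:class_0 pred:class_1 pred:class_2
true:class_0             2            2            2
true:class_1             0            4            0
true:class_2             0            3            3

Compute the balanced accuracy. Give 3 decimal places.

0.611

Balanced accuracy = mean of per-class recall.
  class_0: recall = 2/6 = 0.3333
  class_1: recall = 4/4 = 1.0000
  class_2: recall = 3/6 = 0.5000
Mean = (0.3333 + 1.0000 + 0.5000) / 3 = 0.611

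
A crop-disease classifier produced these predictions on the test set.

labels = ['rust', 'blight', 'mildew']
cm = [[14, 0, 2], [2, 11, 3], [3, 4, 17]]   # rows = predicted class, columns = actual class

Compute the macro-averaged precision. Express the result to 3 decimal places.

Per-class precision (TP/(TP+FP)):
  rust: TP=14, FP=0+2=2 → 14/16 = 0.8750
  blight: TP=11, FP=2+3=5 → 11/16 = 0.6875
  mildew: TP=17, FP=3+4=7 → 17/24 = 0.7083
Macro-precision = mean = (0.8750 + 0.6875 + 0.7083) / 3 = 0.757

0.757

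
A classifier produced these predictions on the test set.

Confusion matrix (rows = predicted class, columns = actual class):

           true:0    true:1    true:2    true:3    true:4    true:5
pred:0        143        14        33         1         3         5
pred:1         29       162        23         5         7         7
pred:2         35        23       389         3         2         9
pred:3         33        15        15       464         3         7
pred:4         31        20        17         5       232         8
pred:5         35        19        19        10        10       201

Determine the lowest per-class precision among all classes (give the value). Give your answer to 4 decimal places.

Per-class precision (TP/(TP+FP)):
  0: TP=143, FP=14+33+1+3+5=56 → 143/199 = 0.71859
  1: TP=162, FP=29+23+5+7+7=71 → 162/233 = 0.69528
  2: TP=389, FP=35+23+3+2+9=72 → 389/461 = 0.84382
  3: TP=464, FP=33+15+15+3+7=73 → 464/537 = 0.86406
  4: TP=232, FP=31+20+17+5+8=81 → 232/313 = 0.74121
  5: TP=201, FP=35+19+19+10+10=93 → 201/294 = 0.68367
Lowest is class '5' with precision = 0.6837.

0.6837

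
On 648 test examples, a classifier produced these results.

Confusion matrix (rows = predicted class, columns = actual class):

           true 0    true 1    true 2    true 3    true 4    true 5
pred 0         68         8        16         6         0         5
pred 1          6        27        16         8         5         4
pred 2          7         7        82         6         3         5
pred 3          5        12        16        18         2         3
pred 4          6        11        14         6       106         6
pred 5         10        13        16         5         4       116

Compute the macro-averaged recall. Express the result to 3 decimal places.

Per-class recall (TP/(TP+FN)):
  0: TP=68, FN=6+7+5+6+10=34 → 68/102 = 0.6667
  1: TP=27, FN=8+7+12+11+13=51 → 27/78 = 0.3462
  2: TP=82, FN=16+16+16+14+16=78 → 82/160 = 0.5125
  3: TP=18, FN=6+8+6+6+5=31 → 18/49 = 0.3673
  4: TP=106, FN=0+5+3+2+4=14 → 106/120 = 0.8833
  5: TP=116, FN=5+4+5+3+6=23 → 116/139 = 0.8345
Macro-recall = mean = (0.6667 + 0.3462 + 0.5125 + 0.3673 + 0.8833 + 0.8345) / 6 = 0.602

0.602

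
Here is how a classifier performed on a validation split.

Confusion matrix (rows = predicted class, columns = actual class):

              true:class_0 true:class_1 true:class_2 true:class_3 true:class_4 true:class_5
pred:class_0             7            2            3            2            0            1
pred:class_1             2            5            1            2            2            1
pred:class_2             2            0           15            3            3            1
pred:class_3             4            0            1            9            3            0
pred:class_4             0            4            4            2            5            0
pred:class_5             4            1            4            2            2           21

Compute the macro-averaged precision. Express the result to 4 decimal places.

0.4928

Per-class precision (TP/(TP+FP)):
  class_0: TP=7, FP=2+3+2+0+1=8 → 7/15 = 0.46667
  class_1: TP=5, FP=2+1+2+2+1=8 → 5/13 = 0.38462
  class_2: TP=15, FP=2+0+3+3+1=9 → 15/24 = 0.62500
  class_3: TP=9, FP=4+0+1+3+0=8 → 9/17 = 0.52941
  class_4: TP=5, FP=0+4+4+2+0=10 → 5/15 = 0.33333
  class_5: TP=21, FP=4+1+4+2+2=13 → 21/34 = 0.61765
Macro-precision = mean = (0.46667 + 0.38462 + 0.62500 + 0.52941 + 0.33333 + 0.61765) / 6 = 0.4928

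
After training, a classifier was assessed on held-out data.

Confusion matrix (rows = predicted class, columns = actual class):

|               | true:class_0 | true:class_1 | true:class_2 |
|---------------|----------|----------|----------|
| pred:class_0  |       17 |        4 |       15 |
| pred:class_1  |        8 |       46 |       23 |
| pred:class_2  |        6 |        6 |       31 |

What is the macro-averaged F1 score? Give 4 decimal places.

0.5843

Per-class F1 score (2·TP/(2·TP+FP+FN)):
  class_0: TP=17, FP=4+15=19, FN=8+6=14 → 34/67 = 0.50746
  class_1: TP=46, FP=8+23=31, FN=4+6=10 → 92/133 = 0.69173
  class_2: TP=31, FP=6+6=12, FN=15+23=38 → 62/112 = 0.55357
Macro-F1 score = mean = (0.50746 + 0.69173 + 0.55357) / 3 = 0.5843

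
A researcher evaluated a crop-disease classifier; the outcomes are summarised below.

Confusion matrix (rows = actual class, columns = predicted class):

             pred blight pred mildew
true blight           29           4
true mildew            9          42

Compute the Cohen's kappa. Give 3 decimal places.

0.684

Observed agreement pₒ = trace/N = 71/84 = 0.8452
Expected agreement pₑ = Σ (rowᵢ·colᵢ)/N² = (33·38 + 51·46)/84² = 0.5102
κ = (pₒ − pₑ)/(1 − pₑ) = (0.8452 − 0.5102)/(1 − 0.5102) = 0.684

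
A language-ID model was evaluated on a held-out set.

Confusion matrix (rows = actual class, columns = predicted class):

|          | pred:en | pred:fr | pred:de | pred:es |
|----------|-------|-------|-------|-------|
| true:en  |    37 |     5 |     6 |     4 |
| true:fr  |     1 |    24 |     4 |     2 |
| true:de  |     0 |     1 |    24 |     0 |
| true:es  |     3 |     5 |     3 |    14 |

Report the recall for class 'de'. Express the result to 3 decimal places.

0.960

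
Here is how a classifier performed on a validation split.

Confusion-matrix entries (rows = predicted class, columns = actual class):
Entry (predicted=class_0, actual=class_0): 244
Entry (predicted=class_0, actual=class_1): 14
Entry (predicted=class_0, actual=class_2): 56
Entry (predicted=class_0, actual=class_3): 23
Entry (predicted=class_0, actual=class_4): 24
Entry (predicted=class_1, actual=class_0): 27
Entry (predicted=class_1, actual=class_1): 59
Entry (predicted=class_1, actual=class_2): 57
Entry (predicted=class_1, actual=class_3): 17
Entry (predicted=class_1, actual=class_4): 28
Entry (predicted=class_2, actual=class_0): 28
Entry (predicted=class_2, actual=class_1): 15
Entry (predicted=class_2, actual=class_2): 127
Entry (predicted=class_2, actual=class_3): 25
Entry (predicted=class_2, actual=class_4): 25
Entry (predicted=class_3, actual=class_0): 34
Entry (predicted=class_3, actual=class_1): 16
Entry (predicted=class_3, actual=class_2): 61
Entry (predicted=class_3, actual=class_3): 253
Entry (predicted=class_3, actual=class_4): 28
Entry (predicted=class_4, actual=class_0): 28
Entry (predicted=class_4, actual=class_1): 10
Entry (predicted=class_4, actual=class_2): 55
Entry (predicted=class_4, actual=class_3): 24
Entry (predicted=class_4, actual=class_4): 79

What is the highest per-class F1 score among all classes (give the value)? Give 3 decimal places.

Per-class F1 score (2·TP/(2·TP+FP+FN)):
  class_0: TP=244, FP=14+56+23+24=117, FN=27+28+34+28=117 → 488/722 = 0.6759
  class_1: TP=59, FP=27+57+17+28=129, FN=14+15+16+10=55 → 118/302 = 0.3907
  class_2: TP=127, FP=28+15+25+25=93, FN=56+57+61+55=229 → 254/576 = 0.4410
  class_3: TP=253, FP=34+16+61+28=139, FN=23+17+25+24=89 → 506/734 = 0.6894
  class_4: TP=79, FP=28+10+55+24=117, FN=24+28+25+28=105 → 158/380 = 0.4158
Highest is class 'class_3' with F1 score = 0.689.

0.689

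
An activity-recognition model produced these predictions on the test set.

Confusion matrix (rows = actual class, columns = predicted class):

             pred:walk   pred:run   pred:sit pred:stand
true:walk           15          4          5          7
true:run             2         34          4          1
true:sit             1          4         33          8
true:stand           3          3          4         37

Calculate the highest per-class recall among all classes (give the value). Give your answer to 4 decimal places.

0.8293

Per-class recall (TP/(TP+FN)):
  walk: TP=15, FN=4+5+7=16 → 15/31 = 0.48387
  run: TP=34, FN=2+4+1=7 → 34/41 = 0.82927
  sit: TP=33, FN=1+4+8=13 → 33/46 = 0.71739
  stand: TP=37, FN=3+3+4=10 → 37/47 = 0.78723
Highest is class 'run' with recall = 0.8293.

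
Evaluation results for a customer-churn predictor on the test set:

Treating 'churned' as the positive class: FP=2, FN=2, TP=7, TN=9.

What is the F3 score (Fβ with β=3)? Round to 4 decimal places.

0.7778

Fβ = (1+β²)·TP / ((1+β²)·TP + β²·FN + FP), with β²=9
= 10·7 / (10·7 + 9·2 + 2) = 0.7778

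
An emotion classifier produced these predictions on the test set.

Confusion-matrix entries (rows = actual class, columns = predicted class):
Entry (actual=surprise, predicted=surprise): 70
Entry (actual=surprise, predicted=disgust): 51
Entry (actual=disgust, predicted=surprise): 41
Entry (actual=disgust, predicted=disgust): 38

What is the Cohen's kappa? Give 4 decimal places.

0.0582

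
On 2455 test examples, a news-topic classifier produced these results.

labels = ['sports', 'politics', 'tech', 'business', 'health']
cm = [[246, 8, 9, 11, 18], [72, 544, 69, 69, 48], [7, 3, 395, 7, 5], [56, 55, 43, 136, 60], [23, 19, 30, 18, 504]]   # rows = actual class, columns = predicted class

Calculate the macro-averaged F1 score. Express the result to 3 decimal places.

0.714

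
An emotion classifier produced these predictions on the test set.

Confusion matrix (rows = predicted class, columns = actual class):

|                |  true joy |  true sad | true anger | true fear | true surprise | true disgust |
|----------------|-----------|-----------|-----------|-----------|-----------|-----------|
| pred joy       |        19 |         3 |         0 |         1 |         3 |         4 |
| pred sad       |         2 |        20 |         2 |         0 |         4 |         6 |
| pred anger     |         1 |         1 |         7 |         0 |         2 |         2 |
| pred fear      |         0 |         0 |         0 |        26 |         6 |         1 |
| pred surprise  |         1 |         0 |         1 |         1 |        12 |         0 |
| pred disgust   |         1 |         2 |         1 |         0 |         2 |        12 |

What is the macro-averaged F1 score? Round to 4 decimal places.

Per-class F1 score (2·TP/(2·TP+FP+FN)):
  joy: TP=19, FP=3+0+1+3+4=11, FN=2+1+0+1+1=5 → 38/54 = 0.70370
  sad: TP=20, FP=2+2+0+4+6=14, FN=3+1+0+0+2=6 → 40/60 = 0.66667
  anger: TP=7, FP=1+1+0+2+2=6, FN=0+2+0+1+1=4 → 14/24 = 0.58333
  fear: TP=26, FP=0+0+0+6+1=7, FN=1+0+0+1+0=2 → 52/61 = 0.85246
  surprise: TP=12, FP=1+0+1+1+0=3, FN=3+4+2+6+2=17 → 24/44 = 0.54545
  disgust: TP=12, FP=1+2+1+0+2=6, FN=4+6+2+1+0=13 → 24/43 = 0.55814
Macro-F1 score = mean = (0.70370 + 0.66667 + 0.58333 + 0.85246 + 0.54545 + 0.55814) / 6 = 0.6516

0.6516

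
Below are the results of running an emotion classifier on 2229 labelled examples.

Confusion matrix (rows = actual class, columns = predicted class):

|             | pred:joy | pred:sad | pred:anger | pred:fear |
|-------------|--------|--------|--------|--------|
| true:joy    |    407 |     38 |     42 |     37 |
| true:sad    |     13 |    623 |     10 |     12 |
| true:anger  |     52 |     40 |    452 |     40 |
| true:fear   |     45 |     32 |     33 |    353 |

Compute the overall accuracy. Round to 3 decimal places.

Accuracy = trace / total = (407+623+452+353=1835) / 2229 = 1835/2229 = 0.823

0.823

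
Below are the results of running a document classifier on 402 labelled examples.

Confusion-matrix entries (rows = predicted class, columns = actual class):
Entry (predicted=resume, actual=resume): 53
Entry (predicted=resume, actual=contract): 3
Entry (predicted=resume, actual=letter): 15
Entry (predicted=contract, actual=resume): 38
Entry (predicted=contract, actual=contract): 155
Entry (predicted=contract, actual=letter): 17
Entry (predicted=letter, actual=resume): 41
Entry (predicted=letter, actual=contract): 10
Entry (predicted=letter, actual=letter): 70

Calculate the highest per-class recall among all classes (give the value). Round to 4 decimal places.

0.9226

Per-class recall (TP/(TP+FN)):
  resume: TP=53, FN=38+41=79 → 53/132 = 0.40152
  contract: TP=155, FN=3+10=13 → 155/168 = 0.92262
  letter: TP=70, FN=15+17=32 → 70/102 = 0.68627
Highest is class 'contract' with recall = 0.9226.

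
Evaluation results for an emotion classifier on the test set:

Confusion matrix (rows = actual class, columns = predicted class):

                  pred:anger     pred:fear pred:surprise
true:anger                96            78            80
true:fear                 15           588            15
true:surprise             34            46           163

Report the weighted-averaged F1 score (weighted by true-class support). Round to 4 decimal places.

Per-class F1 score (2·TP/(2·TP+FP+FN)):
  anger: TP=96, FP=15+34=49, FN=78+80=158 → 192/399 = 0.48120
  fear: TP=588, FP=78+46=124, FN=15+15=30 → 1176/1330 = 0.88421
  surprise: TP=163, FP=80+15=95, FN=34+46=80 → 326/501 = 0.65070
Weighted-F1 score = Σ (supportᵢ/N)·F1 scoreᵢ with N=1115: (254/1115)·0.48120 + (618/1115)·0.88421 + (243/1115)·0.65070 = 0.7415

0.7415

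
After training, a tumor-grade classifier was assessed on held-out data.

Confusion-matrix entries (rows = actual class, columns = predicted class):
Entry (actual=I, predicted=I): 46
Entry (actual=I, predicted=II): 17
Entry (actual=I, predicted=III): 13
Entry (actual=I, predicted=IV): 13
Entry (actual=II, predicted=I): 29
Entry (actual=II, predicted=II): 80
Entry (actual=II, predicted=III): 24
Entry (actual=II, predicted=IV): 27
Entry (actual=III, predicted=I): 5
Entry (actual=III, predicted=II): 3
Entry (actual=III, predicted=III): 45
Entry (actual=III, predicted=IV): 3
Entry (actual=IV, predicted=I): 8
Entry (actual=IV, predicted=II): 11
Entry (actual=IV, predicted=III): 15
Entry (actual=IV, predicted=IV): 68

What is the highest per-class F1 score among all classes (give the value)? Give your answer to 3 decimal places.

0.638

Per-class F1 score (2·TP/(2·TP+FP+FN)):
  I: TP=46, FP=29+5+8=42, FN=17+13+13=43 → 92/177 = 0.5198
  II: TP=80, FP=17+3+11=31, FN=29+24+27=80 → 160/271 = 0.5904
  III: TP=45, FP=13+24+15=52, FN=5+3+3=11 → 90/153 = 0.5882
  IV: TP=68, FP=13+27+3=43, FN=8+11+15=34 → 136/213 = 0.6385
Highest is class 'IV' with F1 score = 0.638.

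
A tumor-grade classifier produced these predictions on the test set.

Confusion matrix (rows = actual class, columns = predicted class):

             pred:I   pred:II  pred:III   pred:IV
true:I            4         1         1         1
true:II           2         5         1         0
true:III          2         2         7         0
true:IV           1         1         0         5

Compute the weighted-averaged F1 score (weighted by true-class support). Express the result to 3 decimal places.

0.645

Per-class F1 score (2·TP/(2·TP+FP+FN)):
  I: TP=4, FP=2+2+1=5, FN=1+1+1=3 → 8/16 = 0.5000
  II: TP=5, FP=1+2+1=4, FN=2+1+0=3 → 10/17 = 0.5882
  III: TP=7, FP=1+1+0=2, FN=2+2+0=4 → 14/20 = 0.7000
  IV: TP=5, FP=1+0+0=1, FN=1+1+0=2 → 10/13 = 0.7692
Weighted-F1 score = Σ (supportᵢ/N)·F1 scoreᵢ with N=33: (7/33)·0.5000 + (8/33)·0.5882 + (11/33)·0.7000 + (7/33)·0.7692 = 0.645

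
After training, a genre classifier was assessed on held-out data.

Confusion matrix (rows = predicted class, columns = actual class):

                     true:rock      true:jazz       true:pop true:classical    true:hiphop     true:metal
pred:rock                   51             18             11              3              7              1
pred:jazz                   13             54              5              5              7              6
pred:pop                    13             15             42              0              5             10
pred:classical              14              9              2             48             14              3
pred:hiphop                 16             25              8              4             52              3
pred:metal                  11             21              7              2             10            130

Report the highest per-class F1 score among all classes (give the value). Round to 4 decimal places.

0.7784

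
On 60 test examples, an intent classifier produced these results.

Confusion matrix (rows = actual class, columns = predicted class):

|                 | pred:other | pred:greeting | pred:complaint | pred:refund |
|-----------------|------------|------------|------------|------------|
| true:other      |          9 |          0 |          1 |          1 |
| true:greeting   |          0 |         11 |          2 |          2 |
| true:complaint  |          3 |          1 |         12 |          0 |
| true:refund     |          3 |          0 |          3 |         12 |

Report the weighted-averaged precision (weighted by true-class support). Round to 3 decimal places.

Per-class precision (TP/(TP+FP)):
  other: TP=9, FP=0+3+3=6 → 9/15 = 0.6000
  greeting: TP=11, FP=0+1+0=1 → 11/12 = 0.9167
  complaint: TP=12, FP=1+2+3=6 → 12/18 = 0.6667
  refund: TP=12, FP=1+2+0=3 → 12/15 = 0.8000
Weighted-precision = Σ (supportᵢ/N)·precisionᵢ with N=60: (11/60)·0.6000 + (15/60)·0.9167 + (16/60)·0.6667 + (18/60)·0.8000 = 0.757

0.757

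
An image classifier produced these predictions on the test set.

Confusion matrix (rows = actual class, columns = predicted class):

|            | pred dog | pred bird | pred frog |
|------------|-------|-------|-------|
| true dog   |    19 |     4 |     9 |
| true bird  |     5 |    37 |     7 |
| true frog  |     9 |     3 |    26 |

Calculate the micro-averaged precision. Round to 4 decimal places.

0.6891

Micro-averaging pools counts across classes: ΣTP=82, ΣFP=37, ΣFN=37.
Micro-precision = TP/(TP+FP) on pooled counts = 0.6891 (equals overall accuracy in single-label multiclass).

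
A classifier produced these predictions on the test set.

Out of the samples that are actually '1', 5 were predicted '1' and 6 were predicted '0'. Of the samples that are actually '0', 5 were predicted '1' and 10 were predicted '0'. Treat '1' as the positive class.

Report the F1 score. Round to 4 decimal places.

Precision = TP/(TP+FP) = 5/10 = 0.5000
Recall = TP/(TP+FN) = 5/11 = 0.4545
F1 = 2·TP/(2·TP+FP+FN) = 10/21 = 0.4762

0.4762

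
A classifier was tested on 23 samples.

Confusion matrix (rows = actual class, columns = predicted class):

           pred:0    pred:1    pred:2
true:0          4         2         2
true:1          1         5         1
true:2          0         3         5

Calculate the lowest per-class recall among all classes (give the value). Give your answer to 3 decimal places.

0.500

Per-class recall (TP/(TP+FN)):
  0: TP=4, FN=2+2=4 → 4/8 = 0.5000
  1: TP=5, FN=1+1=2 → 5/7 = 0.7143
  2: TP=5, FN=0+3=3 → 5/8 = 0.6250
Lowest is class '0' with recall = 0.500.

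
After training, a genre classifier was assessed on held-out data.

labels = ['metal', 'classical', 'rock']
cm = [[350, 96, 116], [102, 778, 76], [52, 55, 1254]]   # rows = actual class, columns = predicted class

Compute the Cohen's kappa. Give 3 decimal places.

Observed agreement pₒ = trace/N = 2382/2879 = 0.8274
Expected agreement pₑ = Σ (rowᵢ·colᵢ)/N² = (562·504 + 956·929 + 1361·1446)/2879² = 0.3788
κ = (pₒ − pₑ)/(1 − pₑ) = (0.8274 − 0.3788)/(1 − 0.3788) = 0.722

0.722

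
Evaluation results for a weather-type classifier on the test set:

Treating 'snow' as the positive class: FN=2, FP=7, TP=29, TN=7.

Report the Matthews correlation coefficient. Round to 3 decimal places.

0.504

MCC = (TP·TN − FP·FN) / √((TP+FP)(TP+FN)(TN+FP)(TN+FN))
Numerator = 29·7 − 7·2 = 189
Denominator = √(36·31·14·9) = √140616 = 374.9880
MCC = 189 / 374.9880 = 0.504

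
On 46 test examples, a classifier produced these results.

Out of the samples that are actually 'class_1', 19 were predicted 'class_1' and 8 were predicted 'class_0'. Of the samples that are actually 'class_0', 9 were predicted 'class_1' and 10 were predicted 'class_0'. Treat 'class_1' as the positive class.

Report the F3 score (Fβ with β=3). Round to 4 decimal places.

0.7011

Fβ = (1+β²)·TP / ((1+β²)·TP + β²·FN + FP), with β²=9
= 10·19 / (10·19 + 9·8 + 9) = 0.7011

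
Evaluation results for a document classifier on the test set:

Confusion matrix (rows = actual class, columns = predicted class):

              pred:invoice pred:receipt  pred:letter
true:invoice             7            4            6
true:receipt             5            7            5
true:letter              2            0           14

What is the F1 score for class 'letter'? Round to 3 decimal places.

Treat 'letter' as positive and all other classes as negative.
F1 score = 2·TP/(2·TP+FP+FN).
letter: TP=14, FP=6+5=11, FN=2+0=2 → 28/41 = 0.6829

0.683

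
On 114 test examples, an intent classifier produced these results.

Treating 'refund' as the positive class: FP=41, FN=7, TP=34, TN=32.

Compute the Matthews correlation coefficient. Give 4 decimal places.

MCC = (TP·TN − FP·FN) / √((TP+FP)(TP+FN)(TN+FP)(TN+FN))
Numerator = 34·32 − 41·7 = 801
Denominator = √(75·41·73·39) = √8754525 = 2958.8047
MCC = 801 / 2958.8047 = 0.2707

0.2707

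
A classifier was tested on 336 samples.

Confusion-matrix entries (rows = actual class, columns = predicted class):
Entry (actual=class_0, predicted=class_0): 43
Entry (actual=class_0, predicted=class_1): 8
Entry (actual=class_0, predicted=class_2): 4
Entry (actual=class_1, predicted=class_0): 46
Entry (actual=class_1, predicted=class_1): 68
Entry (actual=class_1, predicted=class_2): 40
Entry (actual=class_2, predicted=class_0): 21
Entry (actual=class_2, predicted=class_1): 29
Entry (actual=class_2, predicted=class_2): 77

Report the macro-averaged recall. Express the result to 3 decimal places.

0.610

Per-class recall (TP/(TP+FN)):
  class_0: TP=43, FN=8+4=12 → 43/55 = 0.7818
  class_1: TP=68, FN=46+40=86 → 68/154 = 0.4416
  class_2: TP=77, FN=21+29=50 → 77/127 = 0.6063
Macro-recall = mean = (0.7818 + 0.4416 + 0.6063) / 3 = 0.610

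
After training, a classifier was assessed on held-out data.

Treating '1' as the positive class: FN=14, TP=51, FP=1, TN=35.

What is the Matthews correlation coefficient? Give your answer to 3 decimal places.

0.725

MCC = (TP·TN − FP·FN) / √((TP+FP)(TP+FN)(TN+FP)(TN+FN))
Numerator = 51·35 − 1·14 = 1771
Denominator = √(52·65·36·49) = √5962320 = 2441.7862
MCC = 1771 / 2441.7862 = 0.725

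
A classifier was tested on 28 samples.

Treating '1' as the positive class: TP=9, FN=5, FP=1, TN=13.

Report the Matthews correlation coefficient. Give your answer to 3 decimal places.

MCC = (TP·TN − FP·FN) / √((TP+FP)(TP+FN)(TN+FP)(TN+FN))
Numerator = 9·13 − 1·5 = 112
Denominator = √(10·14·14·18) = √35280 = 187.8297
MCC = 112 / 187.8297 = 0.596

0.596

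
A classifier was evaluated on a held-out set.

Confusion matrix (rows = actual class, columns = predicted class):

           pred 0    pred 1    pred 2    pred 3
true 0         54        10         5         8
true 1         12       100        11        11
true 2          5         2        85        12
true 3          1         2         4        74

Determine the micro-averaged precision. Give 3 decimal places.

0.790

Micro-averaging pools counts across classes: ΣTP=313, ΣFP=83, ΣFN=83.
Micro-precision = TP/(TP+FP) on pooled counts = 0.790 (equals overall accuracy in single-label multiclass).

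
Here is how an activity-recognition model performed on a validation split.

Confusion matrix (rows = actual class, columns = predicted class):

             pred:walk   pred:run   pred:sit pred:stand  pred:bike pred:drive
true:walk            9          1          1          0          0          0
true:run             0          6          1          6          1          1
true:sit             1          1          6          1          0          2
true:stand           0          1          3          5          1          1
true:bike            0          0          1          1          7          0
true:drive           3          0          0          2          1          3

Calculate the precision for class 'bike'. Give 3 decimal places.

0.700

Take TP from the diagonal, FP from the rest of the 'bike' prediction marginal, FN from the rest of the 'bike' actual marginal.
precision = TP/(TP+FP).
bike: TP=7, FP=0+1+0+1+1=3 → 7/10 = 0.7000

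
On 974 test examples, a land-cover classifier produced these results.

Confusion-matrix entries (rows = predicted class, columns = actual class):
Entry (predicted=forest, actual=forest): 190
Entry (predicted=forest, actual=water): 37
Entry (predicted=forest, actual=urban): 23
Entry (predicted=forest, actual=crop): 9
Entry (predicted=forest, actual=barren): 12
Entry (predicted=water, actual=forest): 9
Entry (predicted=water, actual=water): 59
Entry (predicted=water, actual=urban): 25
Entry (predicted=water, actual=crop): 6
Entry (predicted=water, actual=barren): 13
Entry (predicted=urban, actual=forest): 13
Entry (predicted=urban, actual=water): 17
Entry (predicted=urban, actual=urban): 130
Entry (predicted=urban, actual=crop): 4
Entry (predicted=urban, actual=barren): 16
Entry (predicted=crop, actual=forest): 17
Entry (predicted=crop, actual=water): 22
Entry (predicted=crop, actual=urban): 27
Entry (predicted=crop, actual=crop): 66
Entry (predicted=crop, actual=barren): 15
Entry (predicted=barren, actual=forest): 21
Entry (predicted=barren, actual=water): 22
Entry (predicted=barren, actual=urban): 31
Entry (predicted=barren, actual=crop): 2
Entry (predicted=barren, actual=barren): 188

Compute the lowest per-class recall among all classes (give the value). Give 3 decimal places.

Per-class recall (TP/(TP+FN)):
  forest: TP=190, FN=9+13+17+21=60 → 190/250 = 0.7600
  water: TP=59, FN=37+17+22+22=98 → 59/157 = 0.3758
  urban: TP=130, FN=23+25+27+31=106 → 130/236 = 0.5508
  crop: TP=66, FN=9+6+4+2=21 → 66/87 = 0.7586
  barren: TP=188, FN=12+13+16+15=56 → 188/244 = 0.7705
Lowest is class 'water' with recall = 0.376.

0.376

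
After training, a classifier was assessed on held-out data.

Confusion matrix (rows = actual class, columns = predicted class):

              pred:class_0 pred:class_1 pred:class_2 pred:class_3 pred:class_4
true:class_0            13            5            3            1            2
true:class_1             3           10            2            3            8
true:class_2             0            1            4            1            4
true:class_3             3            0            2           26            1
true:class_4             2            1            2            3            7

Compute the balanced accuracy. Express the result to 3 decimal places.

Balanced accuracy = mean of per-class recall.
  class_0: recall = 13/24 = 0.5417
  class_1: recall = 10/26 = 0.3846
  class_2: recall = 4/10 = 0.4000
  class_3: recall = 26/32 = 0.8125
  class_4: recall = 7/15 = 0.4667
Mean = (0.5417 + 0.3846 + 0.4000 + 0.8125 + 0.4667) / 5 = 0.521

0.521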